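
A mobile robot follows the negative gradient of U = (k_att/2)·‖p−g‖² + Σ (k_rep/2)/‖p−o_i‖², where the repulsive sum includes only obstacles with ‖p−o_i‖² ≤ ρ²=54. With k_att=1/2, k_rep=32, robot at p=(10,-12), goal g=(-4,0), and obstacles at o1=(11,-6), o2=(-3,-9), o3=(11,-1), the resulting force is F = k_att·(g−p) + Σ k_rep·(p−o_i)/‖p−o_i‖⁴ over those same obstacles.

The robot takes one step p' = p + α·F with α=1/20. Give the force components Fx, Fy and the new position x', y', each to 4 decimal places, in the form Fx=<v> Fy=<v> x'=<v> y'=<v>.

F_att = 1/2·(g−p) = 1/2·(-14,12) = (-7.0000,6.0000)
o1: d²=37 ≤ ρ²=54; F_rep = 32·(-1,-6)/37² = (-0.0234,-0.1402)
o2: d²=178 > ρ²=54 → inactive
o3: d²=122 > ρ²=54 → inactive
F = F_att + ΣF_rep = (-7.0234,5.8598)
p' = p + 1/20·F = (9.6488,-11.7070)

Fx=-7.0234 Fy=5.8598 x'=9.6488 y'=-11.7070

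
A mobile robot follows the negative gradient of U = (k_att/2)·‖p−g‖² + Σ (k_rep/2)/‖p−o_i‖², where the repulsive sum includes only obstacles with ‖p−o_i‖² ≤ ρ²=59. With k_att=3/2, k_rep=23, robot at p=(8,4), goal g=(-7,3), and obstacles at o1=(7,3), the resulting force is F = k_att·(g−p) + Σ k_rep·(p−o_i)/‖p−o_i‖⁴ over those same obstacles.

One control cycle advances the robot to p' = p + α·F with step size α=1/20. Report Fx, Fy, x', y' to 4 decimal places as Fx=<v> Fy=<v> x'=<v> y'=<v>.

Fx=-16.7500 Fy=4.2500 x'=7.1625 y'=4.2125

F_att = 3/2·(g−p) = 3/2·(-15,-1) = (-22.5000,-1.5000)
o1: d²=2 ≤ ρ²=59; F_rep = 23·(1,1)/2² = (5.7500,5.7500)
F = F_att + ΣF_rep = (-16.7500,4.2500)
p' = p + 1/20·F = (7.1625,4.2125)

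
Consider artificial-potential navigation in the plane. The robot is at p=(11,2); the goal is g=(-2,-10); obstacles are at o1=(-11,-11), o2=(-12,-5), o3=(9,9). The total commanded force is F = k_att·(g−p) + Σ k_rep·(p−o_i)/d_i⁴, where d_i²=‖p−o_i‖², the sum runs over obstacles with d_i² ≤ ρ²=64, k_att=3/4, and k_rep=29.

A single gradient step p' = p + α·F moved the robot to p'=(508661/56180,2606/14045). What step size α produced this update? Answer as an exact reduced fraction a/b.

F_att = 3/4·(g−p) = 3/4·(-13,-12) = (-9.7500,-9.0000)
o1: d²=653 > ρ²=64 → inactive
o2: d²=578 > ρ²=64 → inactive
o3: d²=53 ≤ ρ²=64; F_rep = 29·(2,-7)/53² = (0.0206,-0.0723)
F = F_att + ΣF_rep = (-9.7294,-9.0723)
Δp = p'−p = (-1.9459,-1.8145); α = Δx/Fx = (-109319/56180) / (-109319/11236) = 1/5
check: Δy/Fy = (-25484/14045) / (-25484/2809) = 1/5 ✓

α = 1/5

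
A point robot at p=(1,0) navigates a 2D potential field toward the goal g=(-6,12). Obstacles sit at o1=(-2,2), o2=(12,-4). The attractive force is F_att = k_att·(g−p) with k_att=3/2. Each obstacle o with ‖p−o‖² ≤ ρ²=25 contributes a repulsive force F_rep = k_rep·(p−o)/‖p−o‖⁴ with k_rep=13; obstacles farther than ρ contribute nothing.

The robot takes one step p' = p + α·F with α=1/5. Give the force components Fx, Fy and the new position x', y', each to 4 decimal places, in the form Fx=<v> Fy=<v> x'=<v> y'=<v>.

Fx=-10.2692 Fy=17.8462 x'=-1.0538 y'=3.5692

F_att = 3/2·(g−p) = 3/2·(-7,12) = (-10.5000,18.0000)
o1: d²=13 ≤ ρ²=25; F_rep = 13·(3,-2)/13² = (0.2308,-0.1538)
o2: d²=137 > ρ²=25 → inactive
F = F_att + ΣF_rep = (-10.2692,17.8462)
p' = p + 1/5·F = (-1.0538,3.5692)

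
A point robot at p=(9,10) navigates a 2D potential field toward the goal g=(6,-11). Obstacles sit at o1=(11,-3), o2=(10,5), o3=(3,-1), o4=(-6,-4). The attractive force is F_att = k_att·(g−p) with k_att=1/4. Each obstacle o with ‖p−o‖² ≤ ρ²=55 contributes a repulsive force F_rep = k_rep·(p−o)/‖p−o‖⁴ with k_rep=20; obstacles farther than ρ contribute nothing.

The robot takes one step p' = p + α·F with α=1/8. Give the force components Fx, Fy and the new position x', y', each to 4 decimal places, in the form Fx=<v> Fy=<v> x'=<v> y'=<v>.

Fx=-0.7796 Fy=-5.1021 x'=8.9026 y'=9.3622

F_att = 1/4·(g−p) = 1/4·(-3,-21) = (-0.7500,-5.2500)
o1: d²=173 > ρ²=55 → inactive
o2: d²=26 ≤ ρ²=55; F_rep = 20·(-1,5)/26² = (-0.0296,0.1479)
o3: d²=157 > ρ²=55 → inactive
o4: d²=421 > ρ²=55 → inactive
F = F_att + ΣF_rep = (-0.7796,-5.1021)
p' = p + 1/8·F = (8.9026,9.3622)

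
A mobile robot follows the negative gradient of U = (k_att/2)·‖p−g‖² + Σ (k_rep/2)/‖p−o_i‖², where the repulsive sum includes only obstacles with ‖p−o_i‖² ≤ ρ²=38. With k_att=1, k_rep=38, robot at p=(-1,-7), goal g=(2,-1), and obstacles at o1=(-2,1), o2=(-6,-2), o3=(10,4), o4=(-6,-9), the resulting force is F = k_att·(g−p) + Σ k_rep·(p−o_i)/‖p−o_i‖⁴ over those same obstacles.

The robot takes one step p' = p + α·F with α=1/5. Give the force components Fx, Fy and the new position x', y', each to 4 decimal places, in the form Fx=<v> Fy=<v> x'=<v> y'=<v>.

Fx=3.2259 Fy=6.0904 x'=-0.3548 y'=-5.7819

F_att = 1·(g−p) = 1·(3,6) = (3.0000,6.0000)
o1: d²=65 > ρ²=38 → inactive
o2: d²=50 > ρ²=38 → inactive
o3: d²=242 > ρ²=38 → inactive
o4: d²=29 ≤ ρ²=38; F_rep = 38·(5,2)/29² = (0.2259,0.0904)
F = F_att + ΣF_rep = (3.2259,6.0904)
p' = p + 1/5·F = (-0.3548,-5.7819)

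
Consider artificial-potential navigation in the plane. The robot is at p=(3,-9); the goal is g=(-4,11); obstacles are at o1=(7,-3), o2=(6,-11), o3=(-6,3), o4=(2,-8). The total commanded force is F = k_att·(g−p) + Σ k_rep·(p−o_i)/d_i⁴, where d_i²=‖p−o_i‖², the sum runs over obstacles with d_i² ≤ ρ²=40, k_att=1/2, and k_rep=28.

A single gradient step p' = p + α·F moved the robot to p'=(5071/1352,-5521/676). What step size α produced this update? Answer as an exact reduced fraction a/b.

α = 1/4

F_att = 1/2·(g−p) = 1/2·(-7,20) = (-3.5000,10.0000)
o1: d²=52 > ρ²=40 → inactive
o2: d²=13 ≤ ρ²=40; F_rep = 28·(-3,2)/13² = (-0.4970,0.3314)
o3: d²=225 > ρ²=40 → inactive
o4: d²=2 ≤ ρ²=40; F_rep = 28·(1,-1)/2² = (7.0000,-7.0000)
F = F_att + ΣF_rep = (3.0030,3.3314)
Δp = p'−p = (0.7507,0.8328); α = Δx/Fx = (1015/1352) / (1015/338) = 1/4
check: Δy/Fy = (563/676) / (563/169) = 1/4 ✓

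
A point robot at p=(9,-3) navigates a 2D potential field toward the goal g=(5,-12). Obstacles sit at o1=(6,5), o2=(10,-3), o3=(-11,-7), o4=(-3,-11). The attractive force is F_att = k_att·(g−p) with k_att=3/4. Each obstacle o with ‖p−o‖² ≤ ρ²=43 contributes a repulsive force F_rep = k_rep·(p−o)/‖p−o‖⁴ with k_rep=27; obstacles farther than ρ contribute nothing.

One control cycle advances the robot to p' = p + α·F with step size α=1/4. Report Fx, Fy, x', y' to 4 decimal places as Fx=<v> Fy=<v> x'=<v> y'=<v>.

F_att = 3/4·(g−p) = 3/4·(-4,-9) = (-3.0000,-6.7500)
o1: d²=73 > ρ²=43 → inactive
o2: d²=1 ≤ ρ²=43; F_rep = 27·(-1,0)/1² = (-27.0000,0.0000)
o3: d²=416 > ρ²=43 → inactive
o4: d²=208 > ρ²=43 → inactive
F = F_att + ΣF_rep = (-30.0000,-6.7500)
p' = p + 1/4·F = (1.5000,-4.6875)

Fx=-30.0000 Fy=-6.7500 x'=1.5000 y'=-4.6875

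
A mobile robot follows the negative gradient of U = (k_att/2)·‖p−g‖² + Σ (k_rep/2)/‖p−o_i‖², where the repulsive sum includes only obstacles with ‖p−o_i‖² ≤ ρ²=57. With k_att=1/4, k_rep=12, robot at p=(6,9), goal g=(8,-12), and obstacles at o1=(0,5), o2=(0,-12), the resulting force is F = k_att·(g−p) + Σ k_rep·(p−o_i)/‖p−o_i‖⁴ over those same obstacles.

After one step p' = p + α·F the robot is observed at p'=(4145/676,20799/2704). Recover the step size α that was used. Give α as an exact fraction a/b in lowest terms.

α = 1/4

F_att = 1/4·(g−p) = 1/4·(2,-21) = (0.5000,-5.2500)
o1: d²=52 ≤ ρ²=57; F_rep = 12·(6,4)/52² = (0.0266,0.0178)
o2: d²=477 > ρ²=57 → inactive
F = F_att + ΣF_rep = (0.5266,-5.2322)
Δp = p'−p = (0.1317,-1.3081); α = Δx/Fx = (89/676) / (89/169) = 1/4
check: Δy/Fy = (-3537/2704) / (-3537/676) = 1/4 ✓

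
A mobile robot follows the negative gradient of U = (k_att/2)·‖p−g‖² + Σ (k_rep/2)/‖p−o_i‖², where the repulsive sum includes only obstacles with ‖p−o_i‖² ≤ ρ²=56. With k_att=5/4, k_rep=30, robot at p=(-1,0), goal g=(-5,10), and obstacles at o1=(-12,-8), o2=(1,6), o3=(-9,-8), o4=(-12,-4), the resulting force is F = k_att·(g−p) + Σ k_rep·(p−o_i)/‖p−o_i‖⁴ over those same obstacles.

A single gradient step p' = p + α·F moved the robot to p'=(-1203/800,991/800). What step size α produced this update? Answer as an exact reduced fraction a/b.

F_att = 5/4·(g−p) = 5/4·(-4,10) = (-5.0000,12.5000)
o1: d²=185 > ρ²=56 → inactive
o2: d²=40 ≤ ρ²=56; F_rep = 30·(-2,-6)/40² = (-0.0375,-0.1125)
o3: d²=128 > ρ²=56 → inactive
o4: d²=137 > ρ²=56 → inactive
F = F_att + ΣF_rep = (-5.0375,12.3875)
Δp = p'−p = (-0.5038,1.2388); α = Δx/Fx = (-403/800) / (-403/80) = 1/10
check: Δy/Fy = (991/800) / (991/80) = 1/10 ✓

α = 1/10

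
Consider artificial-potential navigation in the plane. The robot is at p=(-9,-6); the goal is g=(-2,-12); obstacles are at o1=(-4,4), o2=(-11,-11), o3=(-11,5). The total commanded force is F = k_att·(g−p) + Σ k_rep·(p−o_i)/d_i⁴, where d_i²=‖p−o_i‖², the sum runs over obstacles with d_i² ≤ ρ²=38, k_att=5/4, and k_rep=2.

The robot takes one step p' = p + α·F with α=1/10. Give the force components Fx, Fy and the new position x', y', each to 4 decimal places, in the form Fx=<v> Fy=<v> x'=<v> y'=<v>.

Fx=8.7548 Fy=-7.4881 x'=-8.1245 y'=-6.7488

F_att = 5/4·(g−p) = 5/4·(7,-6) = (8.7500,-7.5000)
o1: d²=125 > ρ²=38 → inactive
o2: d²=29 ≤ ρ²=38; F_rep = 2·(2,5)/29² = (0.0048,0.0119)
o3: d²=125 > ρ²=38 → inactive
F = F_att + ΣF_rep = (8.7548,-7.4881)
p' = p + 1/10·F = (-8.1245,-6.7488)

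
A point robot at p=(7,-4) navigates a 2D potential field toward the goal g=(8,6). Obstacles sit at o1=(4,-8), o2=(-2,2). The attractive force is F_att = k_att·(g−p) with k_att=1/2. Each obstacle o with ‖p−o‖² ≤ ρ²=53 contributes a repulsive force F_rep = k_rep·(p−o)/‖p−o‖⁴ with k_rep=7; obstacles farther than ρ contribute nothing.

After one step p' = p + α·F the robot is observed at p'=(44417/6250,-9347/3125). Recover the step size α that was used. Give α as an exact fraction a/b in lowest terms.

F_att = 1/2·(g−p) = 1/2·(1,10) = (0.5000,5.0000)
o1: d²=25 ≤ ρ²=53; F_rep = 7·(3,4)/25² = (0.0336,0.0448)
o2: d²=117 > ρ²=53 → inactive
F = F_att + ΣF_rep = (0.5336,5.0448)
Δp = p'−p = (0.1067,1.0090); α = Δx/Fx = (667/6250) / (667/1250) = 1/5
check: Δy/Fy = (3153/3125) / (3153/625) = 1/5 ✓

α = 1/5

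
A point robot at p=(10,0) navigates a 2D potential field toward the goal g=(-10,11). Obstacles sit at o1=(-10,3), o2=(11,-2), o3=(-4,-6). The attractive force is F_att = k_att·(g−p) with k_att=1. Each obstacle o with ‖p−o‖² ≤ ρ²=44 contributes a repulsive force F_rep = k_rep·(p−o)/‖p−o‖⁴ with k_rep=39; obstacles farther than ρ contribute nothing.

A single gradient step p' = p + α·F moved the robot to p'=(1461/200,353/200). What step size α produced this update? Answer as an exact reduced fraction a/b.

α = 1/8

F_att = 1·(g−p) = 1·(-20,11) = (-20.0000,11.0000)
o1: d²=409 > ρ²=44 → inactive
o2: d²=5 ≤ ρ²=44; F_rep = 39·(-1,2)/5² = (-1.5600,3.1200)
o3: d²=232 > ρ²=44 → inactive
F = F_att + ΣF_rep = (-21.5600,14.1200)
Δp = p'−p = (-2.6950,1.7650); α = Δx/Fx = (-539/200) / (-539/25) = 1/8
check: Δy/Fy = (353/200) / (353/25) = 1/8 ✓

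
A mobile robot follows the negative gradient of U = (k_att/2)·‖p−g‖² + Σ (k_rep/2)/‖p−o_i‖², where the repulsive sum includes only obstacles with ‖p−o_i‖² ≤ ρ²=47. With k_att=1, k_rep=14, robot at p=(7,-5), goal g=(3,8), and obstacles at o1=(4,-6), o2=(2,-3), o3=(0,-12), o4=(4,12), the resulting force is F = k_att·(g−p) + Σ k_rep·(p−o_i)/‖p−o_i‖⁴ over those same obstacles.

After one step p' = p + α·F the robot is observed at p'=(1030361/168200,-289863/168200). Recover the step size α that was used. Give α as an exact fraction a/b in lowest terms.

F_att = 1·(g−p) = 1·(-4,13) = (-4.0000,13.0000)
o1: d²=10 ≤ ρ²=47; F_rep = 14·(3,1)/10² = (0.4200,0.1400)
o2: d²=29 ≤ ρ²=47; F_rep = 14·(5,-2)/29² = (0.0832,-0.0333)
o3: d²=98 > ρ²=47 → inactive
o4: d²=298 > ρ²=47 → inactive
F = F_att + ΣF_rep = (-3.4968,13.1067)
Δp = p'−p = (-0.8742,3.2767); α = Δx/Fx = (-147039/168200) / (-147039/42050) = 1/4
check: Δy/Fy = (551137/168200) / (551137/42050) = 1/4 ✓

α = 1/4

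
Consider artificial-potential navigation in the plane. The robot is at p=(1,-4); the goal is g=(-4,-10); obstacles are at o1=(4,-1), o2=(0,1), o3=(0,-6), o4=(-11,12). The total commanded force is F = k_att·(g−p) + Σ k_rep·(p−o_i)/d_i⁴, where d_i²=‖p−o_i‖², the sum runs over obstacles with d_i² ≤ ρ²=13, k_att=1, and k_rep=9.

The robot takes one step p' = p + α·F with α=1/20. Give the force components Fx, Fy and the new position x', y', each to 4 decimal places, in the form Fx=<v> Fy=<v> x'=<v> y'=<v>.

F_att = 1·(g−p) = 1·(-5,-6) = (-5.0000,-6.0000)
o1: d²=18 > ρ²=13 → inactive
o2: d²=26 > ρ²=13 → inactive
o3: d²=5 ≤ ρ²=13; F_rep = 9·(1,2)/5² = (0.3600,0.7200)
o4: d²=400 > ρ²=13 → inactive
F = F_att + ΣF_rep = (-4.6400,-5.2800)
p' = p + 1/20·F = (0.7680,-4.2640)

Fx=-4.6400 Fy=-5.2800 x'=0.7680 y'=-4.2640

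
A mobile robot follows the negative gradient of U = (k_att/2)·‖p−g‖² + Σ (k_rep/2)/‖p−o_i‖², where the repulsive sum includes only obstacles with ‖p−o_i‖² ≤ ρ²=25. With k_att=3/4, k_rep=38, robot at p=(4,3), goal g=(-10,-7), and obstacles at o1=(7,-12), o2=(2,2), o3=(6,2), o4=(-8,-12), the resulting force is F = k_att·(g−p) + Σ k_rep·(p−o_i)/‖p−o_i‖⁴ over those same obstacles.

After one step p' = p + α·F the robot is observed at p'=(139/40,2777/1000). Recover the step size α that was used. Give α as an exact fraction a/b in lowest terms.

F_att = 3/4·(g−p) = 3/4·(-14,-10) = (-10.5000,-7.5000)
o1: d²=234 > ρ²=25 → inactive
o2: d²=5 ≤ ρ²=25; F_rep = 38·(2,1)/5² = (3.0400,1.5200)
o3: d²=5 ≤ ρ²=25; F_rep = 38·(-2,1)/5² = (-3.0400,1.5200)
o4: d²=369 > ρ²=25 → inactive
F = F_att + ΣF_rep = (-10.5000,-4.4600)
Δp = p'−p = (-0.5250,-0.2230); α = Δx/Fx = (-21/40) / (-21/2) = 1/20
check: Δy/Fy = (-223/1000) / (-223/50) = 1/20 ✓

α = 1/20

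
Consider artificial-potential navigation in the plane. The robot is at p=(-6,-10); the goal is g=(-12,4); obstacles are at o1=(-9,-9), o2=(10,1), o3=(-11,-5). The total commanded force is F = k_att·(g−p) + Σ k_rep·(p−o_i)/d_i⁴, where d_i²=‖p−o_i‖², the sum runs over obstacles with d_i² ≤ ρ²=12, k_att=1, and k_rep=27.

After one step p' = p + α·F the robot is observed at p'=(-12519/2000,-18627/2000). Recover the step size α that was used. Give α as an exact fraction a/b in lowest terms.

F_att = 1·(g−p) = 1·(-6,14) = (-6.0000,14.0000)
o1: d²=10 ≤ ρ²=12; F_rep = 27·(3,-1)/10² = (0.8100,-0.2700)
o2: d²=377 > ρ²=12 → inactive
o3: d²=50 > ρ²=12 → inactive
F = F_att + ΣF_rep = (-5.1900,13.7300)
Δp = p'−p = (-0.2595,0.6865); α = Δx/Fx = (-519/2000) / (-519/100) = 1/20
check: Δy/Fy = (1373/2000) / (1373/100) = 1/20 ✓

α = 1/20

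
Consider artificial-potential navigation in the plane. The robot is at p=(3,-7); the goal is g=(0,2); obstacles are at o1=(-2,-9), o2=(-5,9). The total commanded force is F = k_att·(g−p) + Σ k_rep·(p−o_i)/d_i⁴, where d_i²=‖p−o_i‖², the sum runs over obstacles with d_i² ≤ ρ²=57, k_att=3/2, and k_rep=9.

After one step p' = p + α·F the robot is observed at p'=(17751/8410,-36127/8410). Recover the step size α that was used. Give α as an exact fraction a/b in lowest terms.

α = 1/5

F_att = 3/2·(g−p) = 3/2·(-3,9) = (-4.5000,13.5000)
o1: d²=29 ≤ ρ²=57; F_rep = 9·(5,2)/29² = (0.0535,0.0214)
o2: d²=320 > ρ²=57 → inactive
F = F_att + ΣF_rep = (-4.4465,13.5214)
Δp = p'−p = (-0.8893,2.7043); α = Δx/Fx = (-7479/8410) / (-7479/1682) = 1/5
check: Δy/Fy = (22743/8410) / (22743/1682) = 1/5 ✓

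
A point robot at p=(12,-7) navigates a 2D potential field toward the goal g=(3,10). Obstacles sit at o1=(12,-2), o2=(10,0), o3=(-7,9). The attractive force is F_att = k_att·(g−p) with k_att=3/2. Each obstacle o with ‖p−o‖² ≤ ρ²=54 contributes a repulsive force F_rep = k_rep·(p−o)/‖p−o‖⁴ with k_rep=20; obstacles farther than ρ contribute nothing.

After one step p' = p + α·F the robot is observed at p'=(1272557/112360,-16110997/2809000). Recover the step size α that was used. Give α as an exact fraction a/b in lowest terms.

α = 1/20

F_att = 3/2·(g−p) = 3/2·(-9,17) = (-13.5000,25.5000)
o1: d²=25 ≤ ρ²=54; F_rep = 20·(0,-5)/25² = (0.0000,-0.1600)
o2: d²=53 ≤ ρ²=54; F_rep = 20·(2,-7)/53² = (0.0142,-0.0498)
o3: d²=617 > ρ²=54 → inactive
F = F_att + ΣF_rep = (-13.4858,25.2902)
Δp = p'−p = (-0.6743,1.2645); α = Δx/Fx = (-75763/112360) / (-75763/5618) = 1/20
check: Δy/Fy = (3552003/2809000) / (3552003/140450) = 1/20 ✓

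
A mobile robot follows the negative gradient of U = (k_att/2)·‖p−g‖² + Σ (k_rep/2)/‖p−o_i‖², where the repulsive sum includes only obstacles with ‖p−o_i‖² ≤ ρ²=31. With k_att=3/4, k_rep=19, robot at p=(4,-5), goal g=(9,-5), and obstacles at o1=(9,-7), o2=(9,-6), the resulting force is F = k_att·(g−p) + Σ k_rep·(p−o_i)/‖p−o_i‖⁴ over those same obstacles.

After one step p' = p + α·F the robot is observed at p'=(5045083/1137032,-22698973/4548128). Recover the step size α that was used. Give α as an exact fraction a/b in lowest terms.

F_att = 3/4·(g−p) = 3/4·(5,0) = (3.7500,0.0000)
o1: d²=29 ≤ ρ²=31; F_rep = 19·(-5,2)/29² = (-0.1130,0.0452)
o2: d²=26 ≤ ρ²=31; F_rep = 19·(-5,1)/26² = (-0.1405,0.0281)
F = F_att + ΣF_rep = (3.4965,0.0733)
Δp = p'−p = (0.4371,0.0092); α = Δx/Fx = (496955/1137032) / (496955/142129) = 1/8
check: Δy/Fy = (41667/4548128) / (41667/568516) = 1/8 ✓

α = 1/8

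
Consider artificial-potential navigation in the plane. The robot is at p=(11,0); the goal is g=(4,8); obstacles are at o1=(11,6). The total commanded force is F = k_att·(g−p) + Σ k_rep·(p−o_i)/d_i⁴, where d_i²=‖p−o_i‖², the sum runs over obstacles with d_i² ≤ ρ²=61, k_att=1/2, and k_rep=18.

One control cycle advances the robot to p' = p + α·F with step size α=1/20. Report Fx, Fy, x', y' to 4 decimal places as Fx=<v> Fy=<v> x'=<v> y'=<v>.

Fx=-3.5000 Fy=3.9167 x'=10.8250 y'=0.1958

F_att = 1/2·(g−p) = 1/2·(-7,8) = (-3.5000,4.0000)
o1: d²=36 ≤ ρ²=61; F_rep = 18·(0,-6)/36² = (0.0000,-0.0833)
F = F_att + ΣF_rep = (-3.5000,3.9167)
p' = p + 1/20·F = (10.8250,0.1958)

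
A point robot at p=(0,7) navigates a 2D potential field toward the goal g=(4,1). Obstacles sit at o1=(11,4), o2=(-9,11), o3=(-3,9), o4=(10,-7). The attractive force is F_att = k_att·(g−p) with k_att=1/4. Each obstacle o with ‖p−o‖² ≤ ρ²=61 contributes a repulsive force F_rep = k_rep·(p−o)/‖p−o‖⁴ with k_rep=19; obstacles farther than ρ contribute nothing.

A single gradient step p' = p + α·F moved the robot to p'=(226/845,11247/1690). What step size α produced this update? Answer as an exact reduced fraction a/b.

α = 1/5

F_att = 1/4·(g−p) = 1/4·(4,-6) = (1.0000,-1.5000)
o1: d²=130 > ρ²=61 → inactive
o2: d²=97 > ρ²=61 → inactive
o3: d²=13 ≤ ρ²=61; F_rep = 19·(3,-2)/13² = (0.3373,-0.2249)
o4: d²=296 > ρ²=61 → inactive
F = F_att + ΣF_rep = (1.3373,-1.7249)
Δp = p'−p = (0.2675,-0.3450); α = Δx/Fx = (226/845) / (226/169) = 1/5
check: Δy/Fy = (-583/1690) / (-583/338) = 1/5 ✓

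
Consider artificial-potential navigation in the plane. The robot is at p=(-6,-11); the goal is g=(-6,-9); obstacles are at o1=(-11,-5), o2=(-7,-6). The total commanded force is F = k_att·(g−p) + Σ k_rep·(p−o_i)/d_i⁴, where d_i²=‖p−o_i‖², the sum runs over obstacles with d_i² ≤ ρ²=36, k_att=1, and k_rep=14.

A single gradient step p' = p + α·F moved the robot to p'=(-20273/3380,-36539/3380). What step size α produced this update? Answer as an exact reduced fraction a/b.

F_att = 1·(g−p) = 1·(0,2) = (0.0000,2.0000)
o1: d²=61 > ρ²=36 → inactive
o2: d²=26 ≤ ρ²=36; F_rep = 14·(1,-5)/26² = (0.0207,-0.1036)
F = F_att + ΣF_rep = (0.0207,1.8964)
Δp = p'−p = (0.0021,0.1896); α = Δx/Fx = (7/3380) / (7/338) = 1/10
check: Δy/Fy = (641/3380) / (641/338) = 1/10 ✓

α = 1/10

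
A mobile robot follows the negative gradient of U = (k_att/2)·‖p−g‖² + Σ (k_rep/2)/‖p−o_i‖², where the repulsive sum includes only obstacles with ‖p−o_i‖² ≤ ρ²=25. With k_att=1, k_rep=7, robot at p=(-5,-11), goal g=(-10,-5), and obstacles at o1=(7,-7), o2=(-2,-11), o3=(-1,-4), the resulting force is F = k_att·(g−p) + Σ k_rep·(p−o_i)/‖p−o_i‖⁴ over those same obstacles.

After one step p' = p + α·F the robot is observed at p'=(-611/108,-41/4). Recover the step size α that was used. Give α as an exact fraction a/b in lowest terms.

α = 1/8

F_att = 1·(g−p) = 1·(-5,6) = (-5.0000,6.0000)
o1: d²=160 > ρ²=25 → inactive
o2: d²=9 ≤ ρ²=25; F_rep = 7·(-3,0)/9² = (-0.2593,0.0000)
o3: d²=65 > ρ²=25 → inactive
F = F_att + ΣF_rep = (-5.2593,6.0000)
Δp = p'−p = (-0.6574,0.7500); α = Δx/Fx = (-71/108) / (-142/27) = 1/8
check: Δy/Fy = (3/4) / (6) = 1/8 ✓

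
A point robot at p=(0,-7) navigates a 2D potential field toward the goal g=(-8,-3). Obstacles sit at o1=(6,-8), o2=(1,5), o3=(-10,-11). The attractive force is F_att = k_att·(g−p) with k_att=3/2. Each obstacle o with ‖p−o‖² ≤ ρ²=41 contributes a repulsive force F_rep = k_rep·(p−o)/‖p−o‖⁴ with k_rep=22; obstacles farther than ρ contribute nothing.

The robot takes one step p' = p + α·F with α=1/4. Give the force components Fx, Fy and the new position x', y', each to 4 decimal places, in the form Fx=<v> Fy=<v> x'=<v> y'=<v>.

Fx=-12.0964 Fy=6.0161 x'=-3.0241 y'=-5.4960

F_att = 3/2·(g−p) = 3/2·(-8,4) = (-12.0000,6.0000)
o1: d²=37 ≤ ρ²=41; F_rep = 22·(-6,1)/37² = (-0.0964,0.0161)
o2: d²=145 > ρ²=41 → inactive
o3: d²=116 > ρ²=41 → inactive
F = F_att + ΣF_rep = (-12.0964,6.0161)
p' = p + 1/4·F = (-3.0241,-5.4960)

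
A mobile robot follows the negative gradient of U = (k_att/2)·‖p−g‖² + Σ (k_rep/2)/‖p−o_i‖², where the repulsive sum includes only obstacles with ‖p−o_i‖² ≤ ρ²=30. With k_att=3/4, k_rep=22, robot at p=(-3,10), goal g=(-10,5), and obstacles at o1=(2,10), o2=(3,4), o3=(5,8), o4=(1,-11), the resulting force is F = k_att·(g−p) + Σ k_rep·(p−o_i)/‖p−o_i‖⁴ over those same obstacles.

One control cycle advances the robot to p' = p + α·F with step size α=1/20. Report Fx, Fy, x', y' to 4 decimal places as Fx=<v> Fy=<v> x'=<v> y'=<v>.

Fx=-5.4260 Fy=-3.7500 x'=-3.2713 y'=9.8125

F_att = 3/4·(g−p) = 3/4·(-7,-5) = (-5.2500,-3.7500)
o1: d²=25 ≤ ρ²=30; F_rep = 22·(-5,0)/25² = (-0.1760,0.0000)
o2: d²=72 > ρ²=30 → inactive
o3: d²=68 > ρ²=30 → inactive
o4: d²=457 > ρ²=30 → inactive
F = F_att + ΣF_rep = (-5.4260,-3.7500)
p' = p + 1/20·F = (-3.2713,9.8125)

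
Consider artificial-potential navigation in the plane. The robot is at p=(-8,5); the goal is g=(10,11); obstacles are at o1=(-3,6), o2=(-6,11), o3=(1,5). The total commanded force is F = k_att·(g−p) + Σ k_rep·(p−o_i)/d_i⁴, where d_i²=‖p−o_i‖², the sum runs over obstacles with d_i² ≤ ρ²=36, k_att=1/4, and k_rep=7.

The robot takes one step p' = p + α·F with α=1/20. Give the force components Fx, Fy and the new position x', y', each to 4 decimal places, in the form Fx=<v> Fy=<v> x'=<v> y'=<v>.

Fx=4.4482 Fy=1.4896 x'=-7.7776 y'=5.0745

F_att = 1/4·(g−p) = 1/4·(18,6) = (4.5000,1.5000)
o1: d²=26 ≤ ρ²=36; F_rep = 7·(-5,-1)/26² = (-0.0518,-0.0104)
o2: d²=40 > ρ²=36 → inactive
o3: d²=81 > ρ²=36 → inactive
F = F_att + ΣF_rep = (4.4482,1.4896)
p' = p + 1/20·F = (-7.7776,5.0745)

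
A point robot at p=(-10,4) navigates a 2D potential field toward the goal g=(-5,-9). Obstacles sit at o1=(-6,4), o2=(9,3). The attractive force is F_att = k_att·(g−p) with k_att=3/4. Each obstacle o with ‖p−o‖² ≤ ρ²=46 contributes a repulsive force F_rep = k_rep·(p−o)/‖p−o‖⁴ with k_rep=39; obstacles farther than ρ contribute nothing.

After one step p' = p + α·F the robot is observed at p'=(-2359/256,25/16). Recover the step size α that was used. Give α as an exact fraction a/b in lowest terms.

α = 1/4

F_att = 3/4·(g−p) = 3/4·(5,-13) = (3.7500,-9.7500)
o1: d²=16 ≤ ρ²=46; F_rep = 39·(-4,0)/16² = (-0.6094,0.0000)
o2: d²=362 > ρ²=46 → inactive
F = F_att + ΣF_rep = (3.1406,-9.7500)
Δp = p'−p = (0.7852,-2.4375); α = Δx/Fx = (201/256) / (201/64) = 1/4
check: Δy/Fy = (-39/16) / (-39/4) = 1/4 ✓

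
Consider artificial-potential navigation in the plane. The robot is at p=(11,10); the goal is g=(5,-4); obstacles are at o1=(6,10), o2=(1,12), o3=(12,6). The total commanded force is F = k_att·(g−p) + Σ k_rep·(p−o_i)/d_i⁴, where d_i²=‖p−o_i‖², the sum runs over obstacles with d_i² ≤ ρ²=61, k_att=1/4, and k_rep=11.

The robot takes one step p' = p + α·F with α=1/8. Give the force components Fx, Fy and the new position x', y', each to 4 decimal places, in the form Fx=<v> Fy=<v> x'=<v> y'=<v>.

F_att = 1/4·(g−p) = 1/4·(-6,-14) = (-1.5000,-3.5000)
o1: d²=25 ≤ ρ²=61; F_rep = 11·(5,0)/25² = (0.0880,0.0000)
o2: d²=104 > ρ²=61 → inactive
o3: d²=17 ≤ ρ²=61; F_rep = 11·(-1,4)/17² = (-0.0381,0.1522)
F = F_att + ΣF_rep = (-1.4501,-3.3478)
p' = p + 1/8·F = (10.8187,9.5815)

Fx=-1.4501 Fy=-3.3478 x'=10.8187 y'=9.5815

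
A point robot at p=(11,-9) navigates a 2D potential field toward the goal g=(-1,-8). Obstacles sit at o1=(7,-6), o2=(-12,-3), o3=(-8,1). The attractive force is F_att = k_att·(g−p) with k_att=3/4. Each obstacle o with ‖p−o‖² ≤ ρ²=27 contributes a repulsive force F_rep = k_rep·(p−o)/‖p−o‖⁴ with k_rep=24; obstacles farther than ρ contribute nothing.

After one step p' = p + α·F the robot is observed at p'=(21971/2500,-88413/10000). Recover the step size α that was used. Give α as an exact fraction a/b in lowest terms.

α = 1/4

F_att = 3/4·(g−p) = 3/4·(-12,1) = (-9.0000,0.7500)
o1: d²=25 ≤ ρ²=27; F_rep = 24·(4,-3)/25² = (0.1536,-0.1152)
o2: d²=565 > ρ²=27 → inactive
o3: d²=461 > ρ²=27 → inactive
F = F_att + ΣF_rep = (-8.8464,0.6348)
Δp = p'−p = (-2.2116,0.1587); α = Δx/Fx = (-5529/2500) / (-5529/625) = 1/4
check: Δy/Fy = (1587/10000) / (1587/2500) = 1/4 ✓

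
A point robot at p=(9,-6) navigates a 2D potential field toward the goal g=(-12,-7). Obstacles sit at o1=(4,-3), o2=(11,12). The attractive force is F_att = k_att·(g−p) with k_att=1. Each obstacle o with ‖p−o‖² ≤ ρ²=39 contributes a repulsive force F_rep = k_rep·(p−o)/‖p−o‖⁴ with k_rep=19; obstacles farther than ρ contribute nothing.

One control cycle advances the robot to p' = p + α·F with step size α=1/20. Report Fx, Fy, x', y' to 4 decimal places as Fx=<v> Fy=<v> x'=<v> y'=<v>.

Fx=-20.9178 Fy=-1.0493 x'=7.9541 y'=-6.0525

F_att = 1·(g−p) = 1·(-21,-1) = (-21.0000,-1.0000)
o1: d²=34 ≤ ρ²=39; F_rep = 19·(5,-3)/34² = (0.0822,-0.0493)
o2: d²=328 > ρ²=39 → inactive
F = F_att + ΣF_rep = (-20.9178,-1.0493)
p' = p + 1/20·F = (7.9541,-6.0525)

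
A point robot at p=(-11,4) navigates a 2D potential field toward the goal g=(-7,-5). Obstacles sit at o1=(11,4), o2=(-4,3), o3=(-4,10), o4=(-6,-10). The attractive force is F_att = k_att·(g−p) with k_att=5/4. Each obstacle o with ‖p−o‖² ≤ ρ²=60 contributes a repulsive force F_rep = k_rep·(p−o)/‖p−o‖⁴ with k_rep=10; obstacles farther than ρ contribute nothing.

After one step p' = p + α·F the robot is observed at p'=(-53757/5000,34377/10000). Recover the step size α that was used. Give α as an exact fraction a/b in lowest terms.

F_att = 5/4·(g−p) = 5/4·(4,-9) = (5.0000,-11.2500)
o1: d²=484 > ρ²=60 → inactive
o2: d²=50 ≤ ρ²=60; F_rep = 10·(-7,1)/50² = (-0.0280,0.0040)
o3: d²=85 > ρ²=60 → inactive
o4: d²=221 > ρ²=60 → inactive
F = F_att + ΣF_rep = (4.9720,-11.2460)
Δp = p'−p = (0.2486,-0.5623); α = Δx/Fx = (1243/5000) / (1243/250) = 1/20
check: Δy/Fy = (-5623/10000) / (-5623/500) = 1/20 ✓

α = 1/20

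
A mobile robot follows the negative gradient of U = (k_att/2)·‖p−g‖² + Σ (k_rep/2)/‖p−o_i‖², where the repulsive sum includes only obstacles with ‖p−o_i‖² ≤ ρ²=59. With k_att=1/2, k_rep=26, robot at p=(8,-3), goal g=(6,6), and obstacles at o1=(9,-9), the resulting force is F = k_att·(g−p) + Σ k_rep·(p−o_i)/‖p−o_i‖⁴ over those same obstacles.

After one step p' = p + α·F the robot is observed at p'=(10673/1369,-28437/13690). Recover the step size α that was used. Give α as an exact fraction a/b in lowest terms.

α = 1/5

F_att = 1/2·(g−p) = 1/2·(-2,9) = (-1.0000,4.5000)
o1: d²=37 ≤ ρ²=59; F_rep = 26·(-1,6)/37² = (-0.0190,0.1140)
F = F_att + ΣF_rep = (-1.0190,4.6140)
Δp = p'−p = (-0.2038,0.9228); α = Δx/Fx = (-279/1369) / (-1395/1369) = 1/5
check: Δy/Fy = (12633/13690) / (12633/2738) = 1/5 ✓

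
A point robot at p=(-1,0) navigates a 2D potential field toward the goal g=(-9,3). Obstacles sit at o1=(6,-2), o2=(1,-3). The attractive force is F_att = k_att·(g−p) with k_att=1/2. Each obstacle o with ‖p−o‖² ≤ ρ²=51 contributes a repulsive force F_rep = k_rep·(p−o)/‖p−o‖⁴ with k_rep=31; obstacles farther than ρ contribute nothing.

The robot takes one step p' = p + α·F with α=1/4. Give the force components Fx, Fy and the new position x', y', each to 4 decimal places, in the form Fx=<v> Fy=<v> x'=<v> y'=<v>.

F_att = 1/2·(g−p) = 1/2·(-8,3) = (-4.0000,1.5000)
o1: d²=53 > ρ²=51 → inactive
o2: d²=13 ≤ ρ²=51; F_rep = 31·(-2,3)/13² = (-0.3669,0.5503)
F = F_att + ΣF_rep = (-4.3669,2.0503)
p' = p + 1/4·F = (-2.0917,0.5126)

Fx=-4.3669 Fy=2.0503 x'=-2.0917 y'=0.5126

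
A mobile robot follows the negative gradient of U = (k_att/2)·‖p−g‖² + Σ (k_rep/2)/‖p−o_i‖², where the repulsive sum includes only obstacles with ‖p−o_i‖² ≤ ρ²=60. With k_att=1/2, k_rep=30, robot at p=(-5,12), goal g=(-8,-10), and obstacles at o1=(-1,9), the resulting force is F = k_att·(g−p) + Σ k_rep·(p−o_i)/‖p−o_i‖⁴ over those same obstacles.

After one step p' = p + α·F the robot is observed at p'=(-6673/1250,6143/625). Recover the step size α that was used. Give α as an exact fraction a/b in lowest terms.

α = 1/5

F_att = 1/2·(g−p) = 1/2·(-3,-22) = (-1.5000,-11.0000)
o1: d²=25 ≤ ρ²=60; F_rep = 30·(-4,3)/25² = (-0.1920,0.1440)
F = F_att + ΣF_rep = (-1.6920,-10.8560)
Δp = p'−p = (-0.3384,-2.1712); α = Δx/Fx = (-423/1250) / (-423/250) = 1/5
check: Δy/Fy = (-1357/625) / (-1357/125) = 1/5 ✓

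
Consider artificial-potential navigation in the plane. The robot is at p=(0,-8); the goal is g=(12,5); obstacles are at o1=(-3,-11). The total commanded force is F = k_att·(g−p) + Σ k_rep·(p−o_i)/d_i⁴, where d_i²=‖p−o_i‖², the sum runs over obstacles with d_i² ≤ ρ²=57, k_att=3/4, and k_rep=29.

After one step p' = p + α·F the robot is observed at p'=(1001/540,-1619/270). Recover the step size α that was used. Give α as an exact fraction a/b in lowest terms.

α = 1/5

F_att = 3/4·(g−p) = 3/4·(12,13) = (9.0000,9.7500)
o1: d²=18 ≤ ρ²=57; F_rep = 29·(3,3)/18² = (0.2685,0.2685)
F = F_att + ΣF_rep = (9.2685,10.0185)
Δp = p'−p = (1.8537,2.0037); α = Δx/Fx = (1001/540) / (1001/108) = 1/5
check: Δy/Fy = (541/270) / (541/54) = 1/5 ✓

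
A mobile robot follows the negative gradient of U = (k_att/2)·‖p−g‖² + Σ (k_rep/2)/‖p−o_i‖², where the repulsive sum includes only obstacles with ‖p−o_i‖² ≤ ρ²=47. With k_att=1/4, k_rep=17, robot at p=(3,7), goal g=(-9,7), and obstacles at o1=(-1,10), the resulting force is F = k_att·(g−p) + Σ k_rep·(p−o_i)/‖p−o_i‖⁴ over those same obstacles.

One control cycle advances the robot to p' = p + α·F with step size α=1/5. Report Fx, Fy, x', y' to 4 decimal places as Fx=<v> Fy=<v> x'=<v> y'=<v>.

F_att = 1/4·(g−p) = 1/4·(-12,0) = (-3.0000,0.0000)
o1: d²=25 ≤ ρ²=47; F_rep = 17·(4,-3)/25² = (0.1088,-0.0816)
F = F_att + ΣF_rep = (-2.8912,-0.0816)
p' = p + 1/5·F = (2.4218,6.9837)

Fx=-2.8912 Fy=-0.0816 x'=2.4218 y'=6.9837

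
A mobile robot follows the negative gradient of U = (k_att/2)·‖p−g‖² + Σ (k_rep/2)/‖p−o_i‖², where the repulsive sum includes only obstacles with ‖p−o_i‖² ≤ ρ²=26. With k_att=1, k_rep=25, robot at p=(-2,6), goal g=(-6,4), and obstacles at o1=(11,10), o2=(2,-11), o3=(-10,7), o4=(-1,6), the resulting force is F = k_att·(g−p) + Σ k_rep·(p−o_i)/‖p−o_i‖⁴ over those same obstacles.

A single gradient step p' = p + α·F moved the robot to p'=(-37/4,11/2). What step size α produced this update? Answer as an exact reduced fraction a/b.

α = 1/4

F_att = 1·(g−p) = 1·(-4,-2) = (-4.0000,-2.0000)
o1: d²=185 > ρ²=26 → inactive
o2: d²=305 > ρ²=26 → inactive
o3: d²=65 > ρ²=26 → inactive
o4: d²=1 ≤ ρ²=26; F_rep = 25·(-1,0)/1² = (-25.0000,0.0000)
F = F_att + ΣF_rep = (-29.0000,-2.0000)
Δp = p'−p = (-7.2500,-0.5000); α = Δx/Fx = (-29/4) / (-29) = 1/4
check: Δy/Fy = (-1/2) / (-2) = 1/4 ✓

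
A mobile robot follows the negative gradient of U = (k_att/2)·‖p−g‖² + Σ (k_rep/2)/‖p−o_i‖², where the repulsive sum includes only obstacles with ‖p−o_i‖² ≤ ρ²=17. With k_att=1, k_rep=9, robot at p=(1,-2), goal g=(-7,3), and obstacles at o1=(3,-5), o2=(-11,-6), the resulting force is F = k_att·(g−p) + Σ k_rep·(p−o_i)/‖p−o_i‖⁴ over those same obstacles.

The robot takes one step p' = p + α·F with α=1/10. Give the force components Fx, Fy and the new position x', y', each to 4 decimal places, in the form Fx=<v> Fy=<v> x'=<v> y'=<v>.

F_att = 1·(g−p) = 1·(-8,5) = (-8.0000,5.0000)
o1: d²=13 ≤ ρ²=17; F_rep = 9·(-2,3)/13² = (-0.1065,0.1598)
o2: d²=160 > ρ²=17 → inactive
F = F_att + ΣF_rep = (-8.1065,5.1598)
p' = p + 1/10·F = (0.1893,-1.4840)

Fx=-8.1065 Fy=5.1598 x'=0.1893 y'=-1.4840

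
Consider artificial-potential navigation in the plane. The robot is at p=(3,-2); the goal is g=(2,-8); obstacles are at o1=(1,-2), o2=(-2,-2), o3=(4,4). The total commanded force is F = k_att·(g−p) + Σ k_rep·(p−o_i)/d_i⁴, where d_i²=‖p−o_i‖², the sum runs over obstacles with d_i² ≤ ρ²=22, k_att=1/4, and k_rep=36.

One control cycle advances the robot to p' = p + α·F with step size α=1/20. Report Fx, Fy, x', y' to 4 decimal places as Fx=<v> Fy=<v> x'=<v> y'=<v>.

F_att = 1/4·(g−p) = 1/4·(-1,-6) = (-0.2500,-1.5000)
o1: d²=4 ≤ ρ²=22; F_rep = 36·(2,0)/4² = (4.5000,0.0000)
o2: d²=25 > ρ²=22 → inactive
o3: d²=37 > ρ²=22 → inactive
F = F_att + ΣF_rep = (4.2500,-1.5000)
p' = p + 1/20·F = (3.2125,-2.0750)

Fx=4.2500 Fy=-1.5000 x'=3.2125 y'=-2.0750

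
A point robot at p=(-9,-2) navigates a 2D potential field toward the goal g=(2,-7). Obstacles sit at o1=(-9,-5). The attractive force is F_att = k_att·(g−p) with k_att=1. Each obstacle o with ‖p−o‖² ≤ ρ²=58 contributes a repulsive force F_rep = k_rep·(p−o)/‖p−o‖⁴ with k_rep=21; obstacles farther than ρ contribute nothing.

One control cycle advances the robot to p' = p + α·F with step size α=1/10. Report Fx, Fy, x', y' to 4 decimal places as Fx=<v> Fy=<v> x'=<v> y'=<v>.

F_att = 1·(g−p) = 1·(11,-5) = (11.0000,-5.0000)
o1: d²=9 ≤ ρ²=58; F_rep = 21·(0,3)/9² = (0.0000,0.7778)
F = F_att + ΣF_rep = (11.0000,-4.2222)
p' = p + 1/10·F = (-7.9000,-2.4222)

Fx=11.0000 Fy=-4.2222 x'=-7.9000 y'=-2.4222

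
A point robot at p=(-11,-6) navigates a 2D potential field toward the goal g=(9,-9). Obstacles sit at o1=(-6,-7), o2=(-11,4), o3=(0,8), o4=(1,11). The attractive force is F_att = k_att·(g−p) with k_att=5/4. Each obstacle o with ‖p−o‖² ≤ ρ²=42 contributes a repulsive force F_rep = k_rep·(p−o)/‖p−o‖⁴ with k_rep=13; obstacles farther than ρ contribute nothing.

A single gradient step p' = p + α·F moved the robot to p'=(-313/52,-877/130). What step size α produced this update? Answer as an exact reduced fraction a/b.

F_att = 5/4·(g−p) = 5/4·(20,-3) = (25.0000,-3.7500)
o1: d²=26 ≤ ρ²=42; F_rep = 13·(-5,1)/26² = (-0.0962,0.0192)
o2: d²=100 > ρ²=42 → inactive
o3: d²=317 > ρ²=42 → inactive
o4: d²=433 > ρ²=42 → inactive
F = F_att + ΣF_rep = (24.9038,-3.7308)
Δp = p'−p = (4.9808,-0.7462); α = Δx/Fx = (259/52) / (1295/52) = 1/5
check: Δy/Fy = (-97/130) / (-97/26) = 1/5 ✓

α = 1/5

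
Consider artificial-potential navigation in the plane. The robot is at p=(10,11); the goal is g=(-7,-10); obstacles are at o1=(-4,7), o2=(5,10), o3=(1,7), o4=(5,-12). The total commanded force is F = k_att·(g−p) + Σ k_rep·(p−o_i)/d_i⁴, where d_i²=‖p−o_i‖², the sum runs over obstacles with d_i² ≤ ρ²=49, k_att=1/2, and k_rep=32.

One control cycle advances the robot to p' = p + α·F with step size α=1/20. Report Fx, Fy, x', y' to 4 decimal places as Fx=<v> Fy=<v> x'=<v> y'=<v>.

F_att = 1/2·(g−p) = 1/2·(-17,-21) = (-8.5000,-10.5000)
o1: d²=212 > ρ²=49 → inactive
o2: d²=26 ≤ ρ²=49; F_rep = 32·(5,1)/26² = (0.2367,0.0473)
o3: d²=97 > ρ²=49 → inactive
o4: d²=554 > ρ²=49 → inactive
F = F_att + ΣF_rep = (-8.2633,-10.4527)
p' = p + 1/20·F = (9.5868,10.4774)

Fx=-8.2633 Fy=-10.4527 x'=9.5868 y'=10.4774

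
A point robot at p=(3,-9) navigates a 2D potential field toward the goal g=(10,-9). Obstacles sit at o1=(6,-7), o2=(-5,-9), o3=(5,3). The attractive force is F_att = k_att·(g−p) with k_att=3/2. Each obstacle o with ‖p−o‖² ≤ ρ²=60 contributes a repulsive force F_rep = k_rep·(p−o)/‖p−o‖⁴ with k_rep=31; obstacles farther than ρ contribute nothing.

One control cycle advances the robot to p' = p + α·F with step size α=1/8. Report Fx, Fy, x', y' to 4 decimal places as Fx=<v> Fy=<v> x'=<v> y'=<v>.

F_att = 3/2·(g−p) = 3/2·(7,0) = (10.5000,0.0000)
o1: d²=13 ≤ ρ²=60; F_rep = 31·(-3,-2)/13² = (-0.5503,-0.3669)
o2: d²=64 > ρ²=60 → inactive
o3: d²=148 > ρ²=60 → inactive
F = F_att + ΣF_rep = (9.9497,-0.3669)
p' = p + 1/8·F = (4.2437,-9.0459)

Fx=9.9497 Fy=-0.3669 x'=4.2437 y'=-9.0459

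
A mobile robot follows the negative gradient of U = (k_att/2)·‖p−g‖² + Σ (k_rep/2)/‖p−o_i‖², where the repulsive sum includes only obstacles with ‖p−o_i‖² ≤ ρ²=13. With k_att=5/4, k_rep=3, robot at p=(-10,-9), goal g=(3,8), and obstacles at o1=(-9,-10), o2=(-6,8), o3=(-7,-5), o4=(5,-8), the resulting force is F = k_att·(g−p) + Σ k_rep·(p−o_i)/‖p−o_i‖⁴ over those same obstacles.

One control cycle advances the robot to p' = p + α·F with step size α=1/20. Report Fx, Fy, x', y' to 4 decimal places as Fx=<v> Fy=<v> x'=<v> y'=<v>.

Fx=15.5000 Fy=22.0000 x'=-9.2250 y'=-7.9000

F_att = 5/4·(g−p) = 5/4·(13,17) = (16.2500,21.2500)
o1: d²=2 ≤ ρ²=13; F_rep = 3·(-1,1)/2² = (-0.7500,0.7500)
o2: d²=305 > ρ²=13 → inactive
o3: d²=25 > ρ²=13 → inactive
o4: d²=226 > ρ²=13 → inactive
F = F_att + ΣF_rep = (15.5000,22.0000)
p' = p + 1/20·F = (-9.2250,-7.9000)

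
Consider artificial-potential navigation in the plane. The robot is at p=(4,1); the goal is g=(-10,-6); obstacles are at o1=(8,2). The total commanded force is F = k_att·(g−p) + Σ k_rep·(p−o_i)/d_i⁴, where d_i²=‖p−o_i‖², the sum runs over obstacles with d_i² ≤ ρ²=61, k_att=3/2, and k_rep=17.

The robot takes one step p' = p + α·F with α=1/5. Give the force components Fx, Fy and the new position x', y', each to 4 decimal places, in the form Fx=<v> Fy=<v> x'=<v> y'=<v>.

Fx=-21.2353 Fy=-10.5588 x'=-0.2471 y'=-1.1118

F_att = 3/2·(g−p) = 3/2·(-14,-7) = (-21.0000,-10.5000)
o1: d²=17 ≤ ρ²=61; F_rep = 17·(-4,-1)/17² = (-0.2353,-0.0588)
F = F_att + ΣF_rep = (-21.2353,-10.5588)
p' = p + 1/5·F = (-0.2471,-1.1118)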